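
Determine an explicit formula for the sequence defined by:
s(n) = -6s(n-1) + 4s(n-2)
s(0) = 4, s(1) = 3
Characteristic equation: x² + 6x - 4 = 0.
Discriminant Δ = (-6)² + 4·(4) = 52.
Roots r₁,₂ = (-6 ± √52)/2, so r₁ = -3 + \sqrt{13}, r₂ = - \sqrt{13} - 3.
General solution: s(n) = A·r₁^n + B·r₂^n.
From the initial conditions, A + B = 4 and r₁A + r₂B = 3.
Since r₁ - r₂ = √52: A = (3 - (4)r₂)/√52 = 2 + \frac{15 \sqrt{13}}{26}, and B = 4 - A = 2 - \frac{15 \sqrt{13}}{26}.
So s(n) = \left(2 + \frac{15 \sqrt{13}}{26}\right)\left(-3 + \sqrt{13}\right)^n + \left(2 - \frac{15 \sqrt{13}}{26}\right)\left(- \sqrt{13} - 3\right)^n.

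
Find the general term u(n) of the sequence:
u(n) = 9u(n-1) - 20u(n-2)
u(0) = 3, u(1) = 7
Characteristic equation: x² - 9x + 20 = 0, which factors as (x - (5))(x - (4)) = 0.
Roots r₁ = 5, r₂ = 4 (distinct).
General solution: u(n) = A·(5)^n + B·(4)^n.
From u(0) = 3: A + B = 3.
From u(1) = 7: 5A + 4B = 7.
Solving: A = -5, B = 8.
So u(n) = 8 \cdot 4^{n} - 5 \cdot 5^{n}.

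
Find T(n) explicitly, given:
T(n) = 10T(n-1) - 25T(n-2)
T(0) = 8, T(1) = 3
Characteristic equation: x² - 10x + 25 = 0, which is (x - (5))².
Repeated root r = 5.
General solution: T(n) = (A + Bn)·(5)^n.
From T(0) = 8: A = 8.
From T(1) = 3: (A + B)·(5) = 3 ⇒ B = - \frac{37}{5}.
So T(n) = \left(8 - \frac{37 n}{5}\right) \cdot (5)^n.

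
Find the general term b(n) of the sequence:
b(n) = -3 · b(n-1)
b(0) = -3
Pure geometric recurrence with ratio -3.
By induction b(n) = b(0) · (-3)^n = - 3 \left(-3\right)^{n}.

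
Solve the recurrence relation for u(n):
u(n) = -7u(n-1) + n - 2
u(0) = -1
First-order linear with linear forcing.
Homogeneous solution: u_h(n) = A·(-7)^n.
Try particular u_p(n) = pn + q. Substituting:
  pn + q = -7(p(n-1) + q) + n - 2.
Matching the n-coefficient: p = -7p + 1 ⇒ p = \frac{1}{8}.
Matching constants: q = 7p - 7q - 2 ⇒ q = - \frac{9}{64}.
General: u(n) = A·(-7)^n + \frac{n}{8} - \frac{9}{64}.
Apply u(0) = -1: A - \frac{9}{64} = -1 ⇒ A = - \frac{55}{64}.
So u(n) = - \frac{55 \left(-7\right)^{n}}{64} + \frac{n}{8} - \frac{9}{64}.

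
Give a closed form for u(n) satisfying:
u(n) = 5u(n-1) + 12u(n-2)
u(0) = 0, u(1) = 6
Characteristic equation: x² - 5x - 12 = 0.
Discriminant Δ = (5)² + 4·(12) = 73.
Roots r₁,₂ = (5 ± √73)/2, so r₁ = \frac{5}{2} + \frac{\sqrt{73}}{2}, r₂ = \frac{5}{2} - \frac{\sqrt{73}}{2}.
General solution: u(n) = A·r₁^n + B·r₂^n.
From the initial conditions, A + B = 0 and r₁A + r₂B = 6.
Since r₁ - r₂ = √73: A = (6 - (0)r₂)/√73 = \frac{6 \sqrt{73}}{73}, and B = 0 - A = - \frac{6 \sqrt{73}}{73}.
So u(n) = \left(\frac{6 \sqrt{73}}{73}\right)\left(\frac{5}{2} + \frac{\sqrt{73}}{2}\right)^n + \left(- \frac{6 \sqrt{73}}{73}\right)\left(\frac{5}{2} - \frac{\sqrt{73}}{2}\right)^n.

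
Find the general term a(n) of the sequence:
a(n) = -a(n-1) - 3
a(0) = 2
First-order linear non-homogeneous.
Homogeneous solution: a_h(n) = A·(-1)^n.
Try constant particular solution a_p = K: K = -K - 3 ⇒ K = - \frac{3}{2}.
General: a(n) = A·(-1)^n - \frac{3}{2}.
Apply a(0) = 2: A - \frac{3}{2} = 2 ⇒ A = \frac{7}{2}.
So a(n) = \frac{7 \left(-1\right)^{n}}{2} - \frac{3}{2}.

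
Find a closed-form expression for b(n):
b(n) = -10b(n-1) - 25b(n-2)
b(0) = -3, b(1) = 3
Characteristic equation: x² + 10x + 25 = 0, which is (x - (-5))².
Repeated root r = -5.
General solution: b(n) = (A + Bn)·(-5)^n.
From b(0) = -3: A = -3.
From b(1) = 3: (A + B)·(-5) = 3 ⇒ B = \frac{12}{5}.
So b(n) = \left(\frac{12 n}{5} - 3\right) \cdot (-5)^n.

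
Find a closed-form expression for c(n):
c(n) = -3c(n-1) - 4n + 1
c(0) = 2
First-order linear with linear forcing.
Homogeneous solution: c_h(n) = A·(-3)^n.
Try particular c_p(n) = pn + q. Substituting:
  pn + q = -3(p(n-1) + q) - 4n + 1.
Matching the n-coefficient: p = -3p - 4 ⇒ p = -1.
Matching constants: q = 3p - 3q + 1 ⇒ q = - \frac{1}{2}.
General: c(n) = A·(-3)^n - n - \frac{1}{2}.
Apply c(0) = 2: A - \frac{1}{2} = 2 ⇒ A = \frac{5}{2}.
So c(n) = \frac{5 \left(-3\right)^{n}}{2} - n - \frac{1}{2}.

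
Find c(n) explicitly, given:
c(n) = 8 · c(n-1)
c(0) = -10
Pure geometric recurrence with ratio 8.
By induction c(n) = c(0) · (8)^n = - 10 \cdot 8^{n}.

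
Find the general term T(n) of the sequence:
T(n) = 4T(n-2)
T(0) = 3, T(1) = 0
Characteristic equation: x² - 4 = 0, which factors as (x - (-2))(x - (2)) = 0.
Roots r₁ = -2, r₂ = 2 (distinct).
General solution: T(n) = A·(-2)^n + B·(2)^n.
From T(0) = 3: A + B = 3.
From T(1) = 0: -2A + 2B = 0.
Solving: A = \frac{3}{2}, B = \frac{3}{2}.
So T(n) = \frac{3 \left(-2\right)^{n}}{2} + \frac{3 \cdot 2^{n}}{2}.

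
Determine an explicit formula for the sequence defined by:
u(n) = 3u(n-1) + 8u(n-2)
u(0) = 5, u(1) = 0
Characteristic equation: x² - 3x - 8 = 0.
Discriminant Δ = (3)² + 4·(8) = 41.
Roots r₁,₂ = (3 ± √41)/2, so r₁ = \frac{3}{2} + \frac{\sqrt{41}}{2}, r₂ = \frac{3}{2} - \frac{\sqrt{41}}{2}.
General solution: u(n) = A·r₁^n + B·r₂^n.
From the initial conditions, A + B = 5 and r₁A + r₂B = 0.
Since r₁ - r₂ = √41: A = (0 - (5)r₂)/√41 = \frac{5}{2} - \frac{15 \sqrt{41}}{82}, and B = 5 - A = \frac{15 \sqrt{41}}{82} + \frac{5}{2}.
So u(n) = \left(\frac{5}{2} - \frac{15 \sqrt{41}}{82}\right)\left(\frac{3}{2} + \frac{\sqrt{41}}{2}\right)^n + \left(\frac{15 \sqrt{41}}{82} + \frac{5}{2}\right)\left(\frac{3}{2} - \frac{\sqrt{41}}{2}\right)^n.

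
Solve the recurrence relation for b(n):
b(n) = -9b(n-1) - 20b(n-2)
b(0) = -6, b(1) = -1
Characteristic equation: x² + 9x + 20 = 0, which factors as (x - (-4))(x - (-5)) = 0.
Roots r₁ = -4, r₂ = -5 (distinct).
General solution: b(n) = A·(-4)^n + B·(-5)^n.
From b(0) = -6: A + B = -6.
From b(1) = -1: -4A - 5B = -1.
Solving: A = -31, B = 25.
So b(n) = - 31 \left(-4\right)^{n} + 25 \left(-5\right)^{n}.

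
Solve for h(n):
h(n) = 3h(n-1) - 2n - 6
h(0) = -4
First-order linear with linear forcing.
Homogeneous solution: h_h(n) = A·(3)^n.
Try particular h_p(n) = pn + q. Substituting:
  pn + q = 3(p(n-1) + q) - 2n - 6.
Matching the n-coefficient: p = 3p - 2 ⇒ p = 1.
Matching constants: q = -3p + 3q - 6 ⇒ q = \frac{9}{2}.
General: h(n) = A·(3)^n + n + \frac{9}{2}.
Apply h(0) = -4: A + \frac{9}{2} = -4 ⇒ A = - \frac{17}{2}.
So h(n) = - \frac{17 \cdot 3^{n}}{2} + n + \frac{9}{2}.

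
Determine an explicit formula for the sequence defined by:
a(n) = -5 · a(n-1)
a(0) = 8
Pure geometric recurrence with ratio -5.
By induction a(n) = a(0) · (-5)^n = 8 \left(-5\right)^{n}.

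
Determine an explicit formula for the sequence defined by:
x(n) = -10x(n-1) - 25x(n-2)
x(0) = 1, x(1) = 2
Characteristic equation: x² + 10x + 25 = 0, which is (x - (-5))².
Repeated root r = -5.
General solution: x(n) = (A + Bn)·(-5)^n.
From x(0) = 1: A = 1.
From x(1) = 2: (A + B)·(-5) = 2 ⇒ B = - \frac{7}{5}.
So x(n) = \left(1 - \frac{7 n}{5}\right) \cdot (-5)^n.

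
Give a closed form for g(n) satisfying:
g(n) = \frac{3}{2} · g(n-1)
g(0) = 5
Pure geometric recurrence with ratio \frac{3}{2}.
By induction g(n) = g(0) · (\frac{3}{2})^n = 5 \left(\frac{3}{2}\right)^{n}.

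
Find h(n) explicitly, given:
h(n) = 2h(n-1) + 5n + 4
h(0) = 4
First-order linear with linear forcing.
Homogeneous solution: h_h(n) = A·(2)^n.
Try particular h_p(n) = pn + q. Substituting:
  pn + q = 2(p(n-1) + q) + 5n + 4.
Matching the n-coefficient: p = 2p + 5 ⇒ p = -5.
Matching constants: q = -2p + 2q + 4 ⇒ q = -14.
General: h(n) = A·(2)^n - 5 n - 14.
Apply h(0) = 4: A - 14 = 4 ⇒ A = 18.
So h(n) = 18 \cdot 2^{n} - 5 n - 14.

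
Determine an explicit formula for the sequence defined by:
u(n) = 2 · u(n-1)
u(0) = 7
Pure geometric recurrence with ratio 2.
By induction u(n) = u(0) · (2)^n = 7 \cdot 2^{n}.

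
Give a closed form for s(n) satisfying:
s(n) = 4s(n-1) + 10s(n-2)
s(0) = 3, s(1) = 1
Characteristic equation: x² - 4x - 10 = 0.
Discriminant Δ = (4)² + 4·(10) = 56.
Roots r₁,₂ = (4 ± √56)/2, so r₁ = 2 + \sqrt{14}, r₂ = 2 - \sqrt{14}.
General solution: s(n) = A·r₁^n + B·r₂^n.
From the initial conditions, A + B = 3 and r₁A + r₂B = 1.
Since r₁ - r₂ = √56: A = (1 - (3)r₂)/√56 = \frac{3}{2} - \frac{5 \sqrt{14}}{28}, and B = 3 - A = \frac{5 \sqrt{14}}{28} + \frac{3}{2}.
So s(n) = \left(\frac{3}{2} - \frac{5 \sqrt{14}}{28}\right)\left(2 + \sqrt{14}\right)^n + \left(\frac{5 \sqrt{14}}{28} + \frac{3}{2}\right)\left(2 - \sqrt{14}\right)^n.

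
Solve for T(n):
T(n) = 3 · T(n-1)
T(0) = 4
Pure geometric recurrence with ratio 3.
By induction T(n) = T(0) · (3)^n = 4 \cdot 3^{n}.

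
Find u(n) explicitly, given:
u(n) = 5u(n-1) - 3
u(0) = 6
First-order linear non-homogeneous.
Homogeneous solution: u_h(n) = A·(5)^n.
Try constant particular solution u_p = K: K = 5K - 3 ⇒ K = \frac{3}{4}.
General: u(n) = A·(5)^n + \frac{3}{4}.
Apply u(0) = 6: A + \frac{3}{4} = 6 ⇒ A = \frac{21}{4}.
So u(n) = \frac{21 \cdot 5^{n}}{4} + \frac{3}{4}.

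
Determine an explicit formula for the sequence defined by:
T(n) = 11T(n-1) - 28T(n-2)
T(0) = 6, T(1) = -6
Characteristic equation: x² - 11x + 28 = 0, which factors as (x - (4))(x - (7)) = 0.
Roots r₁ = 4, r₂ = 7 (distinct).
General solution: T(n) = A·(4)^n + B·(7)^n.
From T(0) = 6: A + B = 6.
From T(1) = -6: 4A + 7B = -6.
Solving: A = 16, B = -10.
So T(n) = 16 \cdot 4^{n} - 10 \cdot 7^{n}.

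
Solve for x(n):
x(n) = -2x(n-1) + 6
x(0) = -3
First-order linear non-homogeneous.
Homogeneous solution: x_h(n) = A·(-2)^n.
Try constant particular solution x_p = K: K = -2K + 6 ⇒ K = 2.
General: x(n) = A·(-2)^n + 2.
Apply x(0) = -3: A + 2 = -3 ⇒ A = -5.
So x(n) = 2 - 5 \left(-2\right)^{n}.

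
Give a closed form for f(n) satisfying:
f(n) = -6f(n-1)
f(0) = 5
This is a homogeneous first-order recurrence with ratio -6.
By induction f(n) = f(0) · (-6)^n = 5 \left(-6\right)^{n}.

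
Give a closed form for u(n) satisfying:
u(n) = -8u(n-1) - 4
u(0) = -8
First-order linear non-homogeneous.
Homogeneous solution: u_h(n) = A·(-8)^n.
Try constant particular solution u_p = K: K = -8K - 4 ⇒ K = - \frac{4}{9}.
General: u(n) = A·(-8)^n - \frac{4}{9}.
Apply u(0) = -8: A - \frac{4}{9} = -8 ⇒ A = - \frac{68}{9}.
So u(n) = - \frac{68 \left(-8\right)^{n}}{9} - \frac{4}{9}.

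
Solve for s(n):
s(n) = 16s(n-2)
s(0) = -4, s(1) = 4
Characteristic equation: x² - 16 = 0, which factors as (x - (-4))(x - (4)) = 0.
Roots r₁ = -4, r₂ = 4 (distinct).
General solution: s(n) = A·(-4)^n + B·(4)^n.
From s(0) = -4: A + B = -4.
From s(1) = 4: -4A + 4B = 4.
Solving: A = - \frac{5}{2}, B = - \frac{3}{2}.
So s(n) = - \frac{5 \left(-4\right)^{n}}{2} - \frac{3 \cdot 4^{n}}{2}.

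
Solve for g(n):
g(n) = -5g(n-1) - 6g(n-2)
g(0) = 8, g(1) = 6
Characteristic equation: x² + 5x + 6 = 0, which factors as (x - (-2))(x - (-3)) = 0.
Roots r₁ = -2, r₂ = -3 (distinct).
General solution: g(n) = A·(-2)^n + B·(-3)^n.
From g(0) = 8: A + B = 8.
From g(1) = 6: -2A - 3B = 6.
Solving: A = 30, B = -22.
So g(n) = 30 \left(-2\right)^{n} - 22 \left(-3\right)^{n}.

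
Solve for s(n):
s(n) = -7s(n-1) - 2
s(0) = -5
First-order linear non-homogeneous.
Homogeneous solution: s_h(n) = A·(-7)^n.
Try constant particular solution s_p = K: K = -7K - 2 ⇒ K = - \frac{1}{4}.
General: s(n) = A·(-7)^n - \frac{1}{4}.
Apply s(0) = -5: A - \frac{1}{4} = -5 ⇒ A = - \frac{19}{4}.
So s(n) = - \frac{19 \left(-7\right)^{n}}{4} - \frac{1}{4}.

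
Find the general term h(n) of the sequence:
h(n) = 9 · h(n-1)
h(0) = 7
Pure geometric recurrence with ratio 9.
By induction h(n) = h(0) · (9)^n = 7 \cdot 9^{n}.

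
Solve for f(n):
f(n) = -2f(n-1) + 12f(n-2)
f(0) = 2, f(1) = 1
Characteristic equation: x² + 2x - 12 = 0.
Discriminant Δ = (-2)² + 4·(12) = 52.
Roots r₁,₂ = (-2 ± √52)/2, so r₁ = -1 + \sqrt{13}, r₂ = - \sqrt{13} - 1.
General solution: f(n) = A·r₁^n + B·r₂^n.
From the initial conditions, A + B = 2 and r₁A + r₂B = 1.
Since r₁ - r₂ = √52: A = (1 - (2)r₂)/√52 = \frac{3 \sqrt{13}}{26} + 1, and B = 2 - A = 1 - \frac{3 \sqrt{13}}{26}.
So f(n) = \left(\frac{3 \sqrt{13}}{26} + 1\right)\left(-1 + \sqrt{13}\right)^n + \left(1 - \frac{3 \sqrt{13}}{26}\right)\left(- \sqrt{13} - 1\right)^n.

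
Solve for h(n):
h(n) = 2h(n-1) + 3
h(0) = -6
First-order linear non-homogeneous.
Homogeneous solution: h_h(n) = A·(2)^n.
Try constant particular solution h_p = K: K = 2K + 3 ⇒ K = -3.
General: h(n) = A·(2)^n - 3.
Apply h(0) = -6: A - 3 = -6 ⇒ A = -3.
So h(n) = - 3 \cdot 2^{n} - 3.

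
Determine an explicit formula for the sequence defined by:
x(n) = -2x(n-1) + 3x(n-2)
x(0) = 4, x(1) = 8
Characteristic equation: x² + 2x - 3 = 0, which factors as (x - (-3))(x - (1)) = 0.
Roots r₁ = -3, r₂ = 1 (distinct).
General solution: x(n) = A·(-3)^n + B·(1)^n.
From x(0) = 4: A + B = 4.
From x(1) = 8: -3A + B = 8.
Solving: A = -1, B = 5.
So x(n) = 5 - \left(-3\right)^{n}.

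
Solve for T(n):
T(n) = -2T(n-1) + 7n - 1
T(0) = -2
First-order linear with linear forcing.
Homogeneous solution: T_h(n) = A·(-2)^n.
Try particular T_p(n) = pn + q. Substituting:
  pn + q = -2(p(n-1) + q) + 7n - 1.
Matching the n-coefficient: p = -2p + 7 ⇒ p = \frac{7}{3}.
Matching constants: q = 2p - 2q - 1 ⇒ q = \frac{11}{9}.
General: T(n) = A·(-2)^n + \frac{7 n}{3} + \frac{11}{9}.
Apply T(0) = -2: A + \frac{11}{9} = -2 ⇒ A = - \frac{29}{9}.
So T(n) = - \frac{29 \left(-2\right)^{n}}{9} + \frac{7 n}{3} + \frac{11}{9}.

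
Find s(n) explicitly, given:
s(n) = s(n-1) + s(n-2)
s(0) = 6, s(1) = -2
Characteristic equation: x² - x - 1 = 0.
Discriminant Δ = (1)² + 4·(1) = 5.
Roots r₁,₂ = (1 ± √5)/2, so r₁ = \frac{1}{2} + \frac{\sqrt{5}}{2}, r₂ = \frac{1}{2} - \frac{\sqrt{5}}{2}.
General solution: s(n) = A·r₁^n + B·r₂^n.
From the initial conditions, A + B = 6 and r₁A + r₂B = -2.
Since r₁ - r₂ = √5: A = (-2 - (6)r₂)/√5 = 3 - \sqrt{5}, and B = 6 - A = \sqrt{5} + 3.
So s(n) = \left(3 - \sqrt{5}\right)\left(\frac{1}{2} + \frac{\sqrt{5}}{2}\right)^n + \left(\sqrt{5} + 3\right)\left(\frac{1}{2} - \frac{\sqrt{5}}{2}\right)^n.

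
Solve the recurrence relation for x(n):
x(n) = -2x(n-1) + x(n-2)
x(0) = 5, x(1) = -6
Characteristic equation: x² + 2x - 1 = 0.
Discriminant Δ = (-2)² + 4·(1) = 8.
Roots r₁,₂ = (-2 ± √8)/2, so r₁ = -1 + \sqrt{2}, r₂ = - \sqrt{2} - 1.
General solution: x(n) = A·r₁^n + B·r₂^n.
From the initial conditions, A + B = 5 and r₁A + r₂B = -6.
Since r₁ - r₂ = √8: A = (-6 - (5)r₂)/√8 = \frac{5}{2} - \frac{\sqrt{2}}{4}, and B = 5 - A = \frac{\sqrt{2}}{4} + \frac{5}{2}.
So x(n) = \left(\frac{5}{2} - \frac{\sqrt{2}}{4}\right)\left(-1 + \sqrt{2}\right)^n + \left(\frac{\sqrt{2}}{4} + \frac{5}{2}\right)\left(- \sqrt{2} - 1\right)^n.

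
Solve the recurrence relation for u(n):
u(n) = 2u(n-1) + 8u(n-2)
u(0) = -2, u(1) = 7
Characteristic equation: x² - 2x - 8 = 0, which factors as (x - (4))(x - (-2)) = 0.
Roots r₁ = 4, r₂ = -2 (distinct).
General solution: u(n) = A·(4)^n + B·(-2)^n.
From u(0) = -2: A + B = -2.
From u(1) = 7: 4A - 2B = 7.
Solving: A = \frac{1}{2}, B = - \frac{5}{2}.
So u(n) = - \frac{5 \left(-2\right)^{n}}{2} + \frac{4^{n}}{2}.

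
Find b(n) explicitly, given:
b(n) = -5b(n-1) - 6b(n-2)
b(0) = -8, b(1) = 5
Characteristic equation: x² + 5x + 6 = 0, which factors as (x - (-2))(x - (-3)) = 0.
Roots r₁ = -2, r₂ = -3 (distinct).
General solution: b(n) = A·(-2)^n + B·(-3)^n.
From b(0) = -8: A + B = -8.
From b(1) = 5: -2A - 3B = 5.
Solving: A = -19, B = 11.
So b(n) = - 19 \left(-2\right)^{n} + 11 \left(-3\right)^{n}.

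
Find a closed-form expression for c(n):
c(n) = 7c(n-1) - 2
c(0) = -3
First-order linear non-homogeneous.
Homogeneous solution: c_h(n) = A·(7)^n.
Try constant particular solution c_p = K: K = 7K - 2 ⇒ K = \frac{1}{3}.
General: c(n) = A·(7)^n + \frac{1}{3}.
Apply c(0) = -3: A + \frac{1}{3} = -3 ⇒ A = - \frac{10}{3}.
So c(n) = \frac{1}{3} - \frac{10 \cdot 7^{n}}{3}.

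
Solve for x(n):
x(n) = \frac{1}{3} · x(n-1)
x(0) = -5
Pure geometric recurrence with ratio \frac{1}{3}.
By induction x(n) = x(0) · (\frac{1}{3})^n = - 5 \cdot 3^{- n}.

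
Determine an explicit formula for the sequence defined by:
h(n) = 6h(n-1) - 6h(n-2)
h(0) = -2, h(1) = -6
Characteristic equation: x² - 6x + 6 = 0.
Discriminant Δ = (6)² + 4·(-6) = 12.
Roots r₁,₂ = (6 ± √12)/2, so r₁ = \sqrt{3} + 3, r₂ = 3 - \sqrt{3}.
General solution: h(n) = A·r₁^n + B·r₂^n.
From the initial conditions, A + B = -2 and r₁A + r₂B = -6.
Since r₁ - r₂ = √12: A = (-6 - (-2)r₂)/√12 = -1, and B = -2 - A = -1.
So h(n) = \left(-1\right)\left(\sqrt{3} + 3\right)^n + \left(-1\right)\left(3 - \sqrt{3}\right)^n.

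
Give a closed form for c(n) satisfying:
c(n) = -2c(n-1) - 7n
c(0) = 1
First-order linear with linear forcing.
Homogeneous solution: c_h(n) = A·(-2)^n.
Try particular c_p(n) = pn + q. Substituting:
  pn + q = -2(p(n-1) + q) - 7n.
Matching the n-coefficient: p = -2p - 7 ⇒ p = - \frac{7}{3}.
Matching constants: q = 2p - 2q ⇒ q = - \frac{14}{9}.
General: c(n) = A·(-2)^n - \frac{7 n}{3} - \frac{14}{9}.
Apply c(0) = 1: A - \frac{14}{9} = 1 ⇒ A = \frac{23}{9}.
So c(n) = \frac{23 \left(-2\right)^{n}}{9} - \frac{7 n}{3} - \frac{14}{9}.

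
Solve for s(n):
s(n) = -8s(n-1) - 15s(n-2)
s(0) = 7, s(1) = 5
Characteristic equation: x² + 8x + 15 = 0, which factors as (x - (-5))(x - (-3)) = 0.
Roots r₁ = -5, r₂ = -3 (distinct).
General solution: s(n) = A·(-5)^n + B·(-3)^n.
From s(0) = 7: A + B = 7.
From s(1) = 5: -5A - 3B = 5.
Solving: A = -13, B = 20.
So s(n) = 20 \left(-3\right)^{n} - 13 \left(-5\right)^{n}.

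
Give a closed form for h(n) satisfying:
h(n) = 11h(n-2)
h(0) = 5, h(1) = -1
Characteristic equation: x² - 11 = 0.
Discriminant Δ = (0)² + 4·(11) = 44.
Roots r₁,₂ = (0 ± √44)/2, so r₁ = \sqrt{11}, r₂ = - \sqrt{11}.
General solution: h(n) = A·r₁^n + B·r₂^n.
From the initial conditions, A + B = 5 and r₁A + r₂B = -1.
Since r₁ - r₂ = √44: A = (-1 - (5)r₂)/√44 = \frac{5}{2} - \frac{\sqrt{11}}{22}, and B = 5 - A = \frac{\sqrt{11}}{22} + \frac{5}{2}.
So h(n) = \left(\frac{5}{2} - \frac{\sqrt{11}}{22}\right)\left(\sqrt{11}\right)^n + \left(\frac{\sqrt{11}}{22} + \frac{5}{2}\right)\left(- \sqrt{11}\right)^n.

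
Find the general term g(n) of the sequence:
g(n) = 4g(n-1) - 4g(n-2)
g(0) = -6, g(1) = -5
Characteristic equation: x² - 4x + 4 = 0, which is (x - (2))².
Repeated root r = 2.
General solution: g(n) = (A + Bn)·(2)^n.
From g(0) = -6: A = -6.
From g(1) = -5: (A + B)·(2) = -5 ⇒ B = \frac{7}{2}.
So g(n) = \left(\frac{7 n}{2} - 6\right) \cdot (2)^n.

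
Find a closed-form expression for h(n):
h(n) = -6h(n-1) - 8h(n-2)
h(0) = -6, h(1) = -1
Characteristic equation: x² + 6x + 8 = 0, which factors as (x - (-4))(x - (-2)) = 0.
Roots r₁ = -4, r₂ = -2 (distinct).
General solution: h(n) = A·(-4)^n + B·(-2)^n.
From h(0) = -6: A + B = -6.
From h(1) = -1: -4A - 2B = -1.
Solving: A = \frac{13}{2}, B = - \frac{25}{2}.
So h(n) = - \frac{25 \left(-2\right)^{n}}{2} + \frac{13 \left(-4\right)^{n}}{2}.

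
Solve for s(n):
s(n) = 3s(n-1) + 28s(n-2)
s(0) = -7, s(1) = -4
Characteristic equation: x² - 3x - 28 = 0, which factors as (x - (-4))(x - (7)) = 0.
Roots r₁ = -4, r₂ = 7 (distinct).
General solution: s(n) = A·(-4)^n + B·(7)^n.
From s(0) = -7: A + B = -7.
From s(1) = -4: -4A + 7B = -4.
Solving: A = - \frac{45}{11}, B = - \frac{32}{11}.
So s(n) = - \frac{45 \left(-4\right)^{n}}{11} - \frac{32 \cdot 7^{n}}{11}.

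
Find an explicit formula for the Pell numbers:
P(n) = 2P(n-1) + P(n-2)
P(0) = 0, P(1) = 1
This is the Pell sequence.
Characteristic equation: x² - 2x - 1 = 0; roots r₁ = 1 + \sqrt{2}, r₂ = 1 - \sqrt{2}.
General: P(n) = A·r₁^n + B·r₂^n. Solving with P(0)=0, P(1)=1 gives A = \frac{\sqrt{2}}{4}, B = - \frac{\sqrt{2}}{4}.
So P(n) = \frac{\sqrt{2} \left(- \left(1 - \sqrt{2}\right)^{n} + \left(1 + \sqrt{2}\right)^{n}\right)}{4}.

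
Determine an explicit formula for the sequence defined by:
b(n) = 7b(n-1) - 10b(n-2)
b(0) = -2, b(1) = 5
Characteristic equation: x² - 7x + 10 = 0, which factors as (x - (5))(x - (2)) = 0.
Roots r₁ = 5, r₂ = 2 (distinct).
General solution: b(n) = A·(5)^n + B·(2)^n.
From b(0) = -2: A + B = -2.
From b(1) = 5: 5A + 2B = 5.
Solving: A = 3, B = -5.
So b(n) = - 5 \cdot 2^{n} + 3 \cdot 5^{n}.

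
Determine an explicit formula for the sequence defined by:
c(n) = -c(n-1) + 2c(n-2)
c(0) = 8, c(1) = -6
Characteristic equation: x² + x - 2 = 0, which factors as (x - (-2))(x - (1)) = 0.
Roots r₁ = -2, r₂ = 1 (distinct).
General solution: c(n) = A·(-2)^n + B·(1)^n.
From c(0) = 8: A + B = 8.
From c(1) = -6: -2A + B = -6.
Solving: A = \frac{14}{3}, B = \frac{10}{3}.
So c(n) = \frac{14 \left(-2\right)^{n}}{3} + \frac{10}{3}.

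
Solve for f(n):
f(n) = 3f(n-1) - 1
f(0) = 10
First-order linear non-homogeneous.
Homogeneous solution: f_h(n) = A·(3)^n.
Try constant particular solution f_p = K: K = 3K - 1 ⇒ K = \frac{1}{2}.
General: f(n) = A·(3)^n + \frac{1}{2}.
Apply f(0) = 10: A + \frac{1}{2} = 10 ⇒ A = \frac{19}{2}.
So f(n) = \frac{19 \cdot 3^{n}}{2} + \frac{1}{2}.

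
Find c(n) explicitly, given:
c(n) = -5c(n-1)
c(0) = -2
This is a homogeneous first-order recurrence with ratio -5.
By induction c(n) = c(0) · (-5)^n = - 2 \left(-5\right)^{n}.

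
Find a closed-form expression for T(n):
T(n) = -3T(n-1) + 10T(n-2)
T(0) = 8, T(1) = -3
Characteristic equation: x² + 3x - 10 = 0, which factors as (x - (-5))(x - (2)) = 0.
Roots r₁ = -5, r₂ = 2 (distinct).
General solution: T(n) = A·(-5)^n + B·(2)^n.
From T(0) = 8: A + B = 8.
From T(1) = -3: -5A + 2B = -3.
Solving: A = \frac{19}{7}, B = \frac{37}{7}.
So T(n) = \frac{19 \left(-5\right)^{n}}{7} + \frac{37 \cdot 2^{n}}{7}.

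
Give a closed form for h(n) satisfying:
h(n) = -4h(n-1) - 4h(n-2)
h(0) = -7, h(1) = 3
Characteristic equation: x² + 4x + 4 = 0, which is (x - (-2))².
Repeated root r = -2.
General solution: h(n) = (A + Bn)·(-2)^n.
From h(0) = -7: A = -7.
From h(1) = 3: (A + B)·(-2) = 3 ⇒ B = \frac{11}{2}.
So h(n) = \left(\frac{11 n}{2} - 7\right) \cdot (-2)^n.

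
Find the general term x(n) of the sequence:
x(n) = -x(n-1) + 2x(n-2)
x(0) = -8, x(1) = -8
Characteristic equation: x² + x - 2 = 0, which factors as (x - (1))(x - (-2)) = 0.
Roots r₁ = 1, r₂ = -2 (distinct).
General solution: x(n) = A·(1)^n + B·(-2)^n.
From x(0) = -8: A + B = -8.
From x(1) = -8: A - 2B = -8.
Solving: A = -8, B = 0.
So x(n) = -8.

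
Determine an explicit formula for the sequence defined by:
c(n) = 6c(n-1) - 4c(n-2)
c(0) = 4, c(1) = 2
Characteristic equation: x² - 6x + 4 = 0.
Discriminant Δ = (6)² + 4·(-4) = 20.
Roots r₁,₂ = (6 ± √20)/2, so r₁ = \sqrt{5} + 3, r₂ = 3 - \sqrt{5}.
General solution: c(n) = A·r₁^n + B·r₂^n.
From the initial conditions, A + B = 4 and r₁A + r₂B = 2.
Since r₁ - r₂ = √20: A = (2 - (4)r₂)/√20 = 2 - \sqrt{5}, and B = 4 - A = 2 + \sqrt{5}.
So c(n) = \left(2 - \sqrt{5}\right)\left(\sqrt{5} + 3\right)^n + \left(2 + \sqrt{5}\right)\left(3 - \sqrt{5}\right)^n.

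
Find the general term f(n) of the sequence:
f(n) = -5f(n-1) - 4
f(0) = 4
First-order linear non-homogeneous.
Homogeneous solution: f_h(n) = A·(-5)^n.
Try constant particular solution f_p = K: K = -5K - 4 ⇒ K = - \frac{2}{3}.
General: f(n) = A·(-5)^n - \frac{2}{3}.
Apply f(0) = 4: A - \frac{2}{3} = 4 ⇒ A = \frac{14}{3}.
So f(n) = \frac{14 \left(-5\right)^{n}}{3} - \frac{2}{3}.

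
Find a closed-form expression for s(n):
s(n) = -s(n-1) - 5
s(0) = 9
First-order linear non-homogeneous.
Homogeneous solution: s_h(n) = A·(-1)^n.
Try constant particular solution s_p = K: K = -K - 5 ⇒ K = - \frac{5}{2}.
General: s(n) = A·(-1)^n - \frac{5}{2}.
Apply s(0) = 9: A - \frac{5}{2} = 9 ⇒ A = \frac{23}{2}.
So s(n) = \frac{23 \left(-1\right)^{n}}{2} - \frac{5}{2}.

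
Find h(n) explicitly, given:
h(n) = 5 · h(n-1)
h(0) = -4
Pure geometric recurrence with ratio 5.
By induction h(n) = h(0) · (5)^n = - 4 \cdot 5^{n}.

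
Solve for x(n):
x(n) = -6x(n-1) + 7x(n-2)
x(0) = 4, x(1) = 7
Characteristic equation: x² + 6x - 7 = 0, which factors as (x - (1))(x - (-7)) = 0.
Roots r₁ = 1, r₂ = -7 (distinct).
General solution: x(n) = A·(1)^n + B·(-7)^n.
From x(0) = 4: A + B = 4.
From x(1) = 7: A - 7B = 7.
Solving: A = \frac{35}{8}, B = - \frac{3}{8}.
So x(n) = \frac{35}{8} - \frac{3 \left(-7\right)^{n}}{8}.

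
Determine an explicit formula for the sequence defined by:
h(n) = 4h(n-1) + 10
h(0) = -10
First-order linear non-homogeneous.
Homogeneous solution: h_h(n) = A·(4)^n.
Try constant particular solution h_p = K: K = 4K + 10 ⇒ K = - \frac{10}{3}.
General: h(n) = A·(4)^n - \frac{10}{3}.
Apply h(0) = -10: A - \frac{10}{3} = -10 ⇒ A = - \frac{20}{3}.
So h(n) = - \frac{20 \cdot 4^{n}}{3} - \frac{10}{3}.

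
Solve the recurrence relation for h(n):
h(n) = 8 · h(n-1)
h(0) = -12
Pure geometric recurrence with ratio 8.
By induction h(n) = h(0) · (8)^n = - 12 \cdot 8^{n}.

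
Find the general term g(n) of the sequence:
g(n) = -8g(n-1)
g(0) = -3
This is a homogeneous first-order recurrence with ratio -8.
By induction g(n) = g(0) · (-8)^n = - 3 \left(-8\right)^{n}.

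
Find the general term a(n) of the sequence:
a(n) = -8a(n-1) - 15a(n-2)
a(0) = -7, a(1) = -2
Characteristic equation: x² + 8x + 15 = 0, which factors as (x - (-3))(x - (-5)) = 0.
Roots r₁ = -3, r₂ = -5 (distinct).
General solution: a(n) = A·(-3)^n + B·(-5)^n.
From a(0) = -7: A + B = -7.
From a(1) = -2: -3A - 5B = -2.
Solving: A = - \frac{37}{2}, B = \frac{23}{2}.
So a(n) = - \frac{37 \left(-3\right)^{n}}{2} + \frac{23 \left(-5\right)^{n}}{2}.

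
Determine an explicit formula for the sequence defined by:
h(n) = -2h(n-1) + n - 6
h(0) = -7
First-order linear with linear forcing.
Homogeneous solution: h_h(n) = A·(-2)^n.
Try particular h_p(n) = pn + q. Substituting:
  pn + q = -2(p(n-1) + q) + n - 6.
Matching the n-coefficient: p = -2p + 1 ⇒ p = \frac{1}{3}.
Matching constants: q = 2p - 2q - 6 ⇒ q = - \frac{16}{9}.
General: h(n) = A·(-2)^n + \frac{n}{3} - \frac{16}{9}.
Apply h(0) = -7: A - \frac{16}{9} = -7 ⇒ A = - \frac{47}{9}.
So h(n) = - \frac{47 \left(-2\right)^{n}}{9} + \frac{n}{3} - \frac{16}{9}.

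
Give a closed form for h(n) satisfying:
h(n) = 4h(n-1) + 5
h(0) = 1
First-order linear non-homogeneous.
Homogeneous solution: h_h(n) = A·(4)^n.
Try constant particular solution h_p = K: K = 4K + 5 ⇒ K = - \frac{5}{3}.
General: h(n) = A·(4)^n - \frac{5}{3}.
Apply h(0) = 1: A - \frac{5}{3} = 1 ⇒ A = \frac{8}{3}.
So h(n) = \frac{8 \cdot 4^{n}}{3} - \frac{5}{3}.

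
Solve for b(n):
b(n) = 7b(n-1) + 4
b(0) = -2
First-order linear non-homogeneous.
Homogeneous solution: b_h(n) = A·(7)^n.
Try constant particular solution b_p = K: K = 7K + 4 ⇒ K = - \frac{2}{3}.
General: b(n) = A·(7)^n - \frac{2}{3}.
Apply b(0) = -2: A - \frac{2}{3} = -2 ⇒ A = - \frac{4}{3}.
So b(n) = - \frac{4 \cdot 7^{n}}{3} - \frac{2}{3}.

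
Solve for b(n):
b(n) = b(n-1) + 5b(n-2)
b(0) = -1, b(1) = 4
Characteristic equation: x² - x - 5 = 0.
Discriminant Δ = (1)² + 4·(5) = 21.
Roots r₁,₂ = (1 ± √21)/2, so r₁ = \frac{1}{2} + \frac{\sqrt{21}}{2}, r₂ = \frac{1}{2} - \frac{\sqrt{21}}{2}.
General solution: b(n) = A·r₁^n + B·r₂^n.
From the initial conditions, A + B = -1 and r₁A + r₂B = 4.
Since r₁ - r₂ = √21: A = (4 - (-1)r₂)/√21 = - \frac{1}{2} + \frac{3 \sqrt{21}}{14}, and B = -1 - A = - \frac{3 \sqrt{21}}{14} - \frac{1}{2}.
So b(n) = \left(- \frac{1}{2} + \frac{3 \sqrt{21}}{14}\right)\left(\frac{1}{2} + \frac{\sqrt{21}}{2}\right)^n + \left(- \frac{3 \sqrt{21}}{14} - \frac{1}{2}\right)\left(\frac{1}{2} - \frac{\sqrt{21}}{2}\right)^n.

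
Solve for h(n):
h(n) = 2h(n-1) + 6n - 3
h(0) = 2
First-order linear with linear forcing.
Homogeneous solution: h_h(n) = A·(2)^n.
Try particular h_p(n) = pn + q. Substituting:
  pn + q = 2(p(n-1) + q) + 6n - 3.
Matching the n-coefficient: p = 2p + 6 ⇒ p = -6.
Matching constants: q = -2p + 2q - 3 ⇒ q = -9.
General: h(n) = A·(2)^n - 6 n - 9.
Apply h(0) = 2: A - 9 = 2 ⇒ A = 11.
So h(n) = 11 \cdot 2^{n} - 6 n - 9.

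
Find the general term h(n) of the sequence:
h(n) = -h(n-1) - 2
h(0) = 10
First-order linear non-homogeneous.
Homogeneous solution: h_h(n) = A·(-1)^n.
Try constant particular solution h_p = K: K = -K - 2 ⇒ K = -1.
General: h(n) = A·(-1)^n - 1.
Apply h(0) = 10: A - 1 = 10 ⇒ A = 11.
So h(n) = 11 \left(-1\right)^{n} - 1.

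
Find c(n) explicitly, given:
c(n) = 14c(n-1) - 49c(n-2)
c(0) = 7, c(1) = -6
Characteristic equation: x² - 14x + 49 = 0, which is (x - (7))².
Repeated root r = 7.
General solution: c(n) = (A + Bn)·(7)^n.
From c(0) = 7: A = 7.
From c(1) = -6: (A + B)·(7) = -6 ⇒ B = - \frac{55}{7}.
So c(n) = \left(7 - \frac{55 n}{7}\right) \cdot (7)^n.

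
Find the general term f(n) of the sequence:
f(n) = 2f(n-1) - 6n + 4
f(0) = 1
First-order linear with linear forcing.
Homogeneous solution: f_h(n) = A·(2)^n.
Try particular f_p(n) = pn + q. Substituting:
  pn + q = 2(p(n-1) + q) - 6n + 4.
Matching the n-coefficient: p = 2p - 6 ⇒ p = 6.
Matching constants: q = -2p + 2q + 4 ⇒ q = 8.
General: f(n) = A·(2)^n + 6 n + 8.
Apply f(0) = 1: A + 8 = 1 ⇒ A = -7.
So f(n) = - 7 \cdot 2^{n} + 6 n + 8.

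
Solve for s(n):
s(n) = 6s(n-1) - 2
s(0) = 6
First-order linear non-homogeneous.
Homogeneous solution: s_h(n) = A·(6)^n.
Try constant particular solution s_p = K: K = 6K - 2 ⇒ K = \frac{2}{5}.
General: s(n) = A·(6)^n + \frac{2}{5}.
Apply s(0) = 6: A + \frac{2}{5} = 6 ⇒ A = \frac{28}{5}.
So s(n) = \frac{28 \cdot 6^{n}}{5} + \frac{2}{5}.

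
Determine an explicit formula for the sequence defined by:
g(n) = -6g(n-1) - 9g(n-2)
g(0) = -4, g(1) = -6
Characteristic equation: x² + 6x + 9 = 0, which is (x - (-3))².
Repeated root r = -3.
General solution: g(n) = (A + Bn)·(-3)^n.
From g(0) = -4: A = -4.
From g(1) = -6: (A + B)·(-3) = -6 ⇒ B = 6.
So g(n) = \left(6 n - 4\right) \cdot (-3)^n.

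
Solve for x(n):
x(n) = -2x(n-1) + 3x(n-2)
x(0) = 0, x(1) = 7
Characteristic equation: x² + 2x - 3 = 0, which factors as (x - (1))(x - (-3)) = 0.
Roots r₁ = 1, r₂ = -3 (distinct).
General solution: x(n) = A·(1)^n + B·(-3)^n.
From x(0) = 0: A + B = 0.
From x(1) = 7: A - 3B = 7.
Solving: A = \frac{7}{4}, B = - \frac{7}{4}.
So x(n) = \frac{7}{4} - \frac{7 \left(-3\right)^{n}}{4}.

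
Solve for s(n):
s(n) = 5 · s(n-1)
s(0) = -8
Pure geometric recurrence with ratio 5.
By induction s(n) = s(0) · (5)^n = - 8 \cdot 5^{n}.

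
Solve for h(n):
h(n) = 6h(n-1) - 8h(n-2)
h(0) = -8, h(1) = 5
Characteristic equation: x² - 6x + 8 = 0, which factors as (x - (4))(x - (2)) = 0.
Roots r₁ = 4, r₂ = 2 (distinct).
General solution: h(n) = A·(4)^n + B·(2)^n.
From h(0) = -8: A + B = -8.
From h(1) = 5: 4A + 2B = 5.
Solving: A = \frac{21}{2}, B = - \frac{37}{2}.
So h(n) = - \frac{37 \cdot 2^{n}}{2} + \frac{21 \cdot 4^{n}}{2}.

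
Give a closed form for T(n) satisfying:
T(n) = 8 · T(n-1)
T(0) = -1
Pure geometric recurrence with ratio 8.
By induction T(n) = T(0) · (8)^n = - 8^{n}.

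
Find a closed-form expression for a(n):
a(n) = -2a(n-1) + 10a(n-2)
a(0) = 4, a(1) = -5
Characteristic equation: x² + 2x - 10 = 0.
Discriminant Δ = (-2)² + 4·(10) = 44.
Roots r₁,₂ = (-2 ± √44)/2, so r₁ = -1 + \sqrt{11}, r₂ = - \sqrt{11} - 1.
General solution: a(n) = A·r₁^n + B·r₂^n.
From the initial conditions, A + B = 4 and r₁A + r₂B = -5.
Since r₁ - r₂ = √44: A = (-5 - (4)r₂)/√44 = 2 - \frac{\sqrt{11}}{22}, and B = 4 - A = \frac{\sqrt{11}}{22} + 2.
So a(n) = \left(2 - \frac{\sqrt{11}}{22}\right)\left(-1 + \sqrt{11}\right)^n + \left(\frac{\sqrt{11}}{22} + 2\right)\left(- \sqrt{11} - 1\right)^n.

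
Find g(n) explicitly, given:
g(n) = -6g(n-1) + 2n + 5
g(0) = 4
First-order linear with linear forcing.
Homogeneous solution: g_h(n) = A·(-6)^n.
Try particular g_p(n) = pn + q. Substituting:
  pn + q = -6(p(n-1) + q) + 2n + 5.
Matching the n-coefficient: p = -6p + 2 ⇒ p = \frac{2}{7}.
Matching constants: q = 6p - 6q + 5 ⇒ q = \frac{47}{49}.
General: g(n) = A·(-6)^n + \frac{2 n}{7} + \frac{47}{49}.
Apply g(0) = 4: A + \frac{47}{49} = 4 ⇒ A = \frac{149}{49}.
So g(n) = \frac{149 \left(-6\right)^{n}}{49} + \frac{2 n}{7} + \frac{47}{49}.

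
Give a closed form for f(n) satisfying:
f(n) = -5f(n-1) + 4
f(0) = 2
First-order linear non-homogeneous.
Homogeneous solution: f_h(n) = A·(-5)^n.
Try constant particular solution f_p = K: K = -5K + 4 ⇒ K = \frac{2}{3}.
General: f(n) = A·(-5)^n + \frac{2}{3}.
Apply f(0) = 2: A + \frac{2}{3} = 2 ⇒ A = \frac{4}{3}.
So f(n) = \frac{4 \left(-5\right)^{n}}{3} + \frac{2}{3}.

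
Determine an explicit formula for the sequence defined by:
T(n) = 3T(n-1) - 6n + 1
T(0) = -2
First-order linear with linear forcing.
Homogeneous solution: T_h(n) = A·(3)^n.
Try particular T_p(n) = pn + q. Substituting:
  pn + q = 3(p(n-1) + q) - 6n + 1.
Matching the n-coefficient: p = 3p - 6 ⇒ p = 3.
Matching constants: q = -3p + 3q + 1 ⇒ q = 4.
General: T(n) = A·(3)^n + 3 n + 4.
Apply T(0) = -2: A + 4 = -2 ⇒ A = -6.
So T(n) = - 6 \cdot 3^{n} + 3 n + 4.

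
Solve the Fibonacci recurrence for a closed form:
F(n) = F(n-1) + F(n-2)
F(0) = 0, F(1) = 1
This is the Fibonacci sequence.
Characteristic equation: x² - x - 1 = 0; roots r₁ = \frac{1}{2} + \frac{\sqrt{5}}{2}, r₂ = \frac{1}{2} - \frac{\sqrt{5}}{2}.
General: F(n) = A·r₁^n + B·r₂^n. Solving with F(0)=0, F(1)=1 gives A = \frac{\sqrt{5}}{5}, B = - \frac{\sqrt{5}}{5}.
So F(n) = \frac{2^{- n} \sqrt{5} \left(- \left(1 - \sqrt{5}\right)^{n} + \left(1 + \sqrt{5}\right)^{n}\right)}{5}.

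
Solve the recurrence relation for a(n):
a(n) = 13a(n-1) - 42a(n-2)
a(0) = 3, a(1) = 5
Characteristic equation: x² - 13x + 42 = 0, which factors as (x - (6))(x - (7)) = 0.
Roots r₁ = 6, r₂ = 7 (distinct).
General solution: a(n) = A·(6)^n + B·(7)^n.
From a(0) = 3: A + B = 3.
From a(1) = 5: 6A + 7B = 5.
Solving: A = 16, B = -13.
So a(n) = 16 \cdot 6^{n} - 13 \cdot 7^{n}.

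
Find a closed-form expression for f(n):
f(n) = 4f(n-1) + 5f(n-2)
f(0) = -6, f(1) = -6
Characteristic equation: x² - 4x - 5 = 0, which factors as (x - (5))(x - (-1)) = 0.
Roots r₁ = 5, r₂ = -1 (distinct).
General solution: f(n) = A·(5)^n + B·(-1)^n.
From f(0) = -6: A + B = -6.
From f(1) = -6: 5A - B = -6.
Solving: A = -2, B = -4.
So f(n) = - 4 \left(-1\right)^{n} - 2 \cdot 5^{n}.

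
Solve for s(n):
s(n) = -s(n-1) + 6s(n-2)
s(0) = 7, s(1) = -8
Characteristic equation: x² + x - 6 = 0, which factors as (x - (2))(x - (-3)) = 0.
Roots r₁ = 2, r₂ = -3 (distinct).
General solution: s(n) = A·(2)^n + B·(-3)^n.
From s(0) = 7: A + B = 7.
From s(1) = -8: 2A - 3B = -8.
Solving: A = \frac{13}{5}, B = \frac{22}{5}.
So s(n) = \frac{22 \left(-3\right)^{n}}{5} + \frac{13 \cdot 2^{n}}{5}.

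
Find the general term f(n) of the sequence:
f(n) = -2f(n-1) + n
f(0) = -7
First-order linear with linear forcing.
Homogeneous solution: f_h(n) = A·(-2)^n.
Try particular f_p(n) = pn + q. Substituting:
  pn + q = -2(p(n-1) + q) + n.
Matching the n-coefficient: p = -2p + 1 ⇒ p = \frac{1}{3}.
Matching constants: q = 2p - 2q ⇒ q = \frac{2}{9}.
General: f(n) = A·(-2)^n + \frac{n}{3} + \frac{2}{9}.
Apply f(0) = -7: A + \frac{2}{9} = -7 ⇒ A = - \frac{65}{9}.
So f(n) = - \frac{65 \left(-2\right)^{n}}{9} + \frac{n}{3} + \frac{2}{9}.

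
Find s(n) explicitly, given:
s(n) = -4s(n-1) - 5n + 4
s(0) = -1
First-order linear with linear forcing.
Homogeneous solution: s_h(n) = A·(-4)^n.
Try particular s_p(n) = pn + q. Substituting:
  pn + q = -4(p(n-1) + q) - 5n + 4.
Matching the n-coefficient: p = -4p - 5 ⇒ p = -1.
Matching constants: q = 4p - 4q + 4 ⇒ q = 0.
General: s(n) = A·(-4)^n - n + 0.
Apply s(0) = -1: A + 0 = -1 ⇒ A = -1.
So s(n) = - \left(-4\right)^{n} - n.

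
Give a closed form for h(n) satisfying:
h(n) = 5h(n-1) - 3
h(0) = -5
First-order linear non-homogeneous.
Homogeneous solution: h_h(n) = A·(5)^n.
Try constant particular solution h_p = K: K = 5K - 3 ⇒ K = \frac{3}{4}.
General: h(n) = A·(5)^n + \frac{3}{4}.
Apply h(0) = -5: A + \frac{3}{4} = -5 ⇒ A = - \frac{23}{4}.
So h(n) = \frac{3}{4} - \frac{23 \cdot 5^{n}}{4}.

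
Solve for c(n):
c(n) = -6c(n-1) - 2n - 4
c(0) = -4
First-order linear with linear forcing.
Homogeneous solution: c_h(n) = A·(-6)^n.
Try particular c_p(n) = pn + q. Substituting:
  pn + q = -6(p(n-1) + q) - 2n - 4.
Matching the n-coefficient: p = -6p - 2 ⇒ p = - \frac{2}{7}.
Matching constants: q = 6p - 6q - 4 ⇒ q = - \frac{40}{49}.
General: c(n) = A·(-6)^n - \frac{2 n}{7} - \frac{40}{49}.
Apply c(0) = -4: A - \frac{40}{49} = -4 ⇒ A = - \frac{156}{49}.
So c(n) = - \frac{156 \left(-6\right)^{n}}{49} - \frac{2 n}{7} - \frac{40}{49}.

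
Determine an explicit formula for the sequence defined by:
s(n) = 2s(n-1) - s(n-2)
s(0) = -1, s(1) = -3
Characteristic equation: x² - 2x + 1 = 0, which is (x - (1))².
Repeated root r = 1.
General solution: s(n) = (A + Bn)·(1)^n.
From s(0) = -1: A = -1.
From s(1) = -3: (A + B)·(1) = -3 ⇒ B = -2.
So s(n) = \left(- 2 n - 1\right) \cdot (1)^n.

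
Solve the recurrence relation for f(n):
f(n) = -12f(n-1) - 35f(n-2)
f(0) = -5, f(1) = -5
Characteristic equation: x² + 12x + 35 = 0, which factors as (x - (-5))(x - (-7)) = 0.
Roots r₁ = -5, r₂ = -7 (distinct).
General solution: f(n) = A·(-5)^n + B·(-7)^n.
From f(0) = -5: A + B = -5.
From f(1) = -5: -5A - 7B = -5.
Solving: A = -20, B = 15.
So f(n) = - 20 \left(-5\right)^{n} + 15 \left(-7\right)^{n}.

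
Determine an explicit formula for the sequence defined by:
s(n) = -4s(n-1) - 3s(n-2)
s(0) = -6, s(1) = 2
Characteristic equation: x² + 4x + 3 = 0, which factors as (x - (-3))(x - (-1)) = 0.
Roots r₁ = -3, r₂ = -1 (distinct).
General solution: s(n) = A·(-3)^n + B·(-1)^n.
From s(0) = -6: A + B = -6.
From s(1) = 2: -3A - B = 2.
Solving: A = 2, B = -8.
So s(n) = - 8 \left(-1\right)^{n} + 2 \left(-3\right)^{n}.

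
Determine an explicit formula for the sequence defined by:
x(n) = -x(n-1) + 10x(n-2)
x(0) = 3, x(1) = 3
Characteristic equation: x² + x - 10 = 0.
Discriminant Δ = (-1)² + 4·(10) = 41.
Roots r₁,₂ = (-1 ± √41)/2, so r₁ = - \frac{1}{2} + \frac{\sqrt{41}}{2}, r₂ = - \frac{\sqrt{41}}{2} - \frac{1}{2}.
General solution: x(n) = A·r₁^n + B·r₂^n.
From the initial conditions, A + B = 3 and r₁A + r₂B = 3.
Since r₁ - r₂ = √41: A = (3 - (3)r₂)/√41 = \frac{9 \sqrt{41}}{82} + \frac{3}{2}, and B = 3 - A = \frac{3}{2} - \frac{9 \sqrt{41}}{82}.
So x(n) = \left(\frac{9 \sqrt{41}}{82} + \frac{3}{2}\right)\left(- \frac{1}{2} + \frac{\sqrt{41}}{2}\right)^n + \left(\frac{3}{2} - \frac{9 \sqrt{41}}{82}\right)\left(- \frac{\sqrt{41}}{2} - \frac{1}{2}\right)^n.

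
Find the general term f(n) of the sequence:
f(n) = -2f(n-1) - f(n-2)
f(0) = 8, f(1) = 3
Characteristic equation: x² + 2x + 1 = 0, which is (x - (-1))².
Repeated root r = -1.
General solution: f(n) = (A + Bn)·(-1)^n.
From f(0) = 8: A = 8.
From f(1) = 3: (A + B)·(-1) = 3 ⇒ B = -11.
So f(n) = \left(8 - 11 n\right) \cdot (-1)^n.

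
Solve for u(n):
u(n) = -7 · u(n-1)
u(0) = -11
Pure geometric recurrence with ratio -7.
By induction u(n) = u(0) · (-7)^n = - 11 \left(-7\right)^{n}.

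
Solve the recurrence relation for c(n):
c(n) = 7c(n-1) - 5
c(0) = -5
First-order linear non-homogeneous.
Homogeneous solution: c_h(n) = A·(7)^n.
Try constant particular solution c_p = K: K = 7K - 5 ⇒ K = \frac{5}{6}.
General: c(n) = A·(7)^n + \frac{5}{6}.
Apply c(0) = -5: A + \frac{5}{6} = -5 ⇒ A = - \frac{35}{6}.
So c(n) = \frac{5}{6} - \frac{35 \cdot 7^{n}}{6}.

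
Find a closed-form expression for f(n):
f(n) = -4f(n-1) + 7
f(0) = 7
First-order linear non-homogeneous.
Homogeneous solution: f_h(n) = A·(-4)^n.
Try constant particular solution f_p = K: K = -4K + 7 ⇒ K = \frac{7}{5}.
General: f(n) = A·(-4)^n + \frac{7}{5}.
Apply f(0) = 7: A + \frac{7}{5} = 7 ⇒ A = \frac{28}{5}.
So f(n) = \frac{28 \left(-4\right)^{n}}{5} + \frac{7}{5}.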